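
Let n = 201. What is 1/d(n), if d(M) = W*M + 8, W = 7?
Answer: 1/1415 ≈ 0.00070671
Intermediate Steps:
d(M) = 8 + 7*M (d(M) = 7*M + 8 = 8 + 7*M)
1/d(n) = 1/(8 + 7*201) = 1/(8 + 1407) = 1/1415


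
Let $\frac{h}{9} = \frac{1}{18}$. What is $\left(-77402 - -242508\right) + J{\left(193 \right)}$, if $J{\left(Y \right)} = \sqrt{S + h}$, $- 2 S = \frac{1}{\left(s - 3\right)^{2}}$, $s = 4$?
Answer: $165106$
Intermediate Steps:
$S = - \frac{1}{2}$ ($S = - \frac{1}{2 \left(4 - 3\right)^{2}} = - \frac{1}{2 \cdot 1^{2}} = - \frac{1}{2 \cdot 1} = \left(- \frac{1}{2}\right) 1 = - \frac{1}{2} \approx -0.5$)
$h = \frac{1}{2}$ ($h = \frac{9}{18} = 9 \cdot \frac{1}{18} = \frac{1}{2} \approx 0.5$)
$J{\left(Y \right)} = 0$ ($J{\left(Y \right)} = \sqrt{- \frac{1}{2} + \frac{1}{2}} = \sqrt{0} = 0$)
$\left(-77402 - -242508\right) + J{\left(193 \right)} = \left(-77402 - -242508\right) + 0 = \left(-77402 + 242508\right) + 0 = 165106 + 0 = 165106$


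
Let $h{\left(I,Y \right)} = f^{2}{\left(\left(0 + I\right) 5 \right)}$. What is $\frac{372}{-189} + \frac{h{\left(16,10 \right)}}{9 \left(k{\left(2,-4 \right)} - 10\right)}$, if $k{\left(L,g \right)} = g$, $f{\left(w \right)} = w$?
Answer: $- \frac{1108}{21} \approx -52.762$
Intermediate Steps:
$h{\left(I,Y \right)} = 25 I^{2}$ ($h{\left(I,Y \right)} = \left(\left(0 + I\right) 5\right)^{2} = \left(I 5\right)^{2} = \left(5 I\right)^{2} = 25 I^{2}$)
$\frac{372}{-189} + \frac{h{\left(16,10 \right)}}{9 \left(k{\left(2,-4 \right)} - 10\right)} = \frac{372}{-189} + \frac{25 \cdot 16^{2}}{9 \left(-4 - 10\right)} = 372 \left(- \frac{1}{189}\right) + \frac{25 \cdot 256}{9 \left(-14\right)} = - \frac{124}{63} + \frac{6400}{-126} = - \frac{124}{63} + 6400 \left(- \frac{1}{126}\right) = - \frac{124}{63} - \frac{3200}{63} = - \frac{1108}{21}$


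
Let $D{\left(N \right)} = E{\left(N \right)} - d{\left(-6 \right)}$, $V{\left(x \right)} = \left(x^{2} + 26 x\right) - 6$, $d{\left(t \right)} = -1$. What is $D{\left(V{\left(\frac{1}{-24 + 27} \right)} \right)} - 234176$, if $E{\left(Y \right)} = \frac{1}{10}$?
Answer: $- \frac{2341749}{10} \approx -2.3418 \cdot 10^{5}$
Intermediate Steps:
$E{\left(Y \right)} = \frac{1}{10}$
$V{\left(x \right)} = -6 + x^{2} + 26 x$
$D{\left(N \right)} = \frac{11}{10}$ ($D{\left(N \right)} = \frac{1}{10} - -1 = \frac{1}{10} + 1 = \frac{11}{10}$)
$D{\left(V{\left(\frac{1}{-24 + 27} \right)} \right)} - 234176 = \frac{11}{10} - 234176 = - \frac{2341749}{10}$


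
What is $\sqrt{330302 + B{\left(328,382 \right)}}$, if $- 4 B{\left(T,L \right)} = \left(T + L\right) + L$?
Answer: $\sqrt{330029} \approx 574.48$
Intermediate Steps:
$B{\left(T,L \right)} = - \frac{L}{2} - \frac{T}{4}$ ($B{\left(T,L \right)} = - \frac{\left(T + L\right) + L}{4} = - \frac{\left(L + T\right) + L}{4} = - \frac{T + 2 L}{4} = - \frac{L}{2} - \frac{T}{4}$)
$\sqrt{330302 + B{\left(328,382 \right)}} = \sqrt{330302 - 273} = \sqrt{330029}$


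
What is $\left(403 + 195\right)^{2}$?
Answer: $357604$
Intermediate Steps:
$\left(403 + 195\right)^{2} = 598^{2} = 357604$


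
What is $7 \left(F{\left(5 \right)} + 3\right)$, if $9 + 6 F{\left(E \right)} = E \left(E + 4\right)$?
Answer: $63$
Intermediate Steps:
$F{\left(E \right)} = - \frac{3}{2} + \frac{E \left(4 + E\right)}{6}$ ($F{\left(E \right)} = - \frac{3}{2} + \frac{E \left(E + 4\right)}{6} = - \frac{3}{2} + \frac{E \left(4 + E\right)}{6}$)
$7 \left(F{\left(5 \right)} + 3\right) = 7 \left(\left(- \frac{3}{2} + \frac{5^{2}}{6} + \frac{2}{3} \cdot 5\right) + 3\right) = 7 \left(\left(- \frac{3}{2} + \frac{1}{6} \cdot 25 + \frac{10}{3}\right) + 3\right) = 7 \left(\left(- \frac{3}{2} + \frac{25}{6} + \frac{10}{3}\right) + 3\right) = 7 \left(6 + 3\right) = 7 \cdot 9 = 63$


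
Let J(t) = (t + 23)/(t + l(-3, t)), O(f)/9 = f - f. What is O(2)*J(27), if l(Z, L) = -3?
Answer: 0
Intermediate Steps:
O(f) = 0 (O(f) = 9*(f - f) = 9*0 = 0)
J(t) = (23 + t)/(-3 + t) (J(t) = (t + 23)/(t - 3) = (23 + t)/(-3 + t))
O(2)*J(27) = 0*((23 + 27)/(-3 + 27)) = 0*(50/24) = 0*((1/24)*50) = 0*(25/12) = 0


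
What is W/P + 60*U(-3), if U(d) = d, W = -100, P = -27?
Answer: -4760/27 ≈ -176.30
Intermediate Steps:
W/P + 60*U(-3) = -100/(-27) + 60*(-3) = -100*(-1/27) - 180 = 100/27 - 180 = -4760/27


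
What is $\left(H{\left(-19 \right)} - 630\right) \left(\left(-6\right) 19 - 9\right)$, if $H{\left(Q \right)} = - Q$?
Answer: $75153$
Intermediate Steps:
$\left(H{\left(-19 \right)} - 630\right) \left(\left(-6\right) 19 - 9\right) = \left(\left(-1\right) \left(-19\right) - 630\right) \left(\left(-6\right) 19 - 9\right) = \left(19 - 630\right) \left(-114 - 9\right) = \left(-611\right) \left(-123\right) = 75153$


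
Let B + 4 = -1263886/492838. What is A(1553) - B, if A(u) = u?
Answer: 384306326/246419 ≈ 1559.6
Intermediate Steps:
B = -1617619/246419 (B = -4 - 1263886/492838 = -4 - 1263886*1/492838 = -4 - 631943/246419 = -1617619/246419 ≈ -6.5645)
A(1553) - B = 1553 - 1*(-1617619/246419) = 1553 + 1617619/246419 = 384306326/246419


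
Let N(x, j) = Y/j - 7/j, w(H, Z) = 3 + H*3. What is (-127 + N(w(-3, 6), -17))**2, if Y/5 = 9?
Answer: 4826809/289 ≈ 16702.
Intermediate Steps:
Y = 45 (Y = 5*9 = 45)
w(H, Z) = 3 + 3*H
N(x, j) = 38/j (N(x, j) = 45/j - 7/j = 38/j)
(-127 + N(w(-3, 6), -17))**2 = (-127 + 38/(-17))**2 = (-127 + 38*(-1/17))**2 = (-127 - 38/17)**2 = (-2197/17)**2 = 4826809/289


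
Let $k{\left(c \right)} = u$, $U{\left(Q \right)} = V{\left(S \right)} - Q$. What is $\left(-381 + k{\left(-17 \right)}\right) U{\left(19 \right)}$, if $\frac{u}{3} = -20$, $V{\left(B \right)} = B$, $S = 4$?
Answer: $6615$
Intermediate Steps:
$u = -60$ ($u = 3 \left(-20\right) = -60$)
$U{\left(Q \right)} = 4 - Q$
$k{\left(c \right)} = -60$
$\left(-381 + k{\left(-17 \right)}\right) U{\left(19 \right)} = \left(-381 - 60\right) \left(4 - 19\right) = - 441 \left(4 - 19\right) = \left(-441\right) \left(-15\right) = 6615$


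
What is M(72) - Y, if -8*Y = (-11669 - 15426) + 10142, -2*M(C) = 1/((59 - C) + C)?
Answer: -1000231/472 ≈ -2119.1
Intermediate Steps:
M(C) = -1/118 (M(C) = -1/(2*((59 - C) + C)) = -1/2/59 = -1/2*1/59 = -1/118)
Y = 16953/8 (Y = -((-11669 - 15426) + 10142)/8 = -(-27095 + 10142)/8 = -1/8*(-16953) = 16953/8 ≈ 2119.1)
M(72) - Y = -1/118 - 1*16953/8 = -1/118 - 16953/8 = -1000231/472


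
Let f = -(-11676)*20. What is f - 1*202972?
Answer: 30548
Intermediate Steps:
f = 233520 (f = -84*(-2780) = 233520)
f - 1*202972 = 233520 - 1*202972 = 233520 - 202972 = 30548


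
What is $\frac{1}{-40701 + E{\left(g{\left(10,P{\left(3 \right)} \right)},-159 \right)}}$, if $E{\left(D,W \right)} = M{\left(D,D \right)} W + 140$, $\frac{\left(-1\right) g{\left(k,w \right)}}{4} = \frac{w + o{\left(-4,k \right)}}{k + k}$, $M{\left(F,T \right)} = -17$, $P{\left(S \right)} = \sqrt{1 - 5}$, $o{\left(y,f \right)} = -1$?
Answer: $- \frac{1}{37858} \approx -2.6414 \cdot 10^{-5}$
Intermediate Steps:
$P{\left(S \right)} = 2 i$ ($P{\left(S \right)} = \sqrt{-4} = 2 i$)
$g{\left(k,w \right)} = - \frac{2 \left(-1 + w\right)}{k}$ ($g{\left(k,w \right)} = - 4 \frac{w - 1}{k + k} = - 4 \frac{-1 + w}{2 k} = - \frac{2 \left(-1 + w\right)}{k}$)
$E{\left(D,W \right)} = 140 - 17 W$ ($E{\left(D,W \right)} = - 17 W + 140 = 140 - 17 W$)
$\frac{1}{-40701 + E{\left(g{\left(10,P{\left(3 \right)} \right)},-159 \right)}} = \frac{1}{-40701 + \left(140 - -2703\right)} = \frac{1}{-40701 + \left(140 + 2703\right)} = \frac{1}{-40701 + 2843} = \frac{1}{-37858} = - \frac{1}{37858}$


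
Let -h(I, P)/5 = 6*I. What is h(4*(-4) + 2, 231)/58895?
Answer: 84/11779 ≈ 0.0071313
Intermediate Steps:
h(I, P) = -30*I
h(4*(-4) + 2, 231)/58895 = -30*(4*(-4) + 2)/58895 = -30*(-16 + 2)*(1/58895) = -30*(-14)*(1/58895) = 420*(1/58895) = 84/11779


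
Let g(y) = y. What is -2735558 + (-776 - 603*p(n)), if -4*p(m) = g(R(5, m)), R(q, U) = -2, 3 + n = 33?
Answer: -5473271/2 ≈ -2.7366e+6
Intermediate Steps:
n = 30 (n = -3 + 33 = 30)
p(m) = ½ (p(m) = -¼*(-2) = ½)
-2735558 + (-776 - 603*p(n)) = -2735558 + (-776 - 603*½) = -2735558 + (-776 - 603/2) = -2735558 - 2155/2 = -5473271/2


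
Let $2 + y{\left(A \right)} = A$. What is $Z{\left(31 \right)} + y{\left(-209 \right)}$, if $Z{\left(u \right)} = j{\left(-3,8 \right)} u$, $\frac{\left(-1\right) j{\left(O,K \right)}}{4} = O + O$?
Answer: $533$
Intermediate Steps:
$j{\left(O,K \right)} = - 8 O$ ($j{\left(O,K \right)} = - 4 \left(O + O\right) = - 4 \cdot 2 O = - 8 O$)
$Z{\left(u \right)} = 24 u$ ($Z{\left(u \right)} = \left(-8\right) \left(-3\right) u = 24 u$)
$y{\left(A \right)} = -2 + A$
$Z{\left(31 \right)} + y{\left(-209 \right)} = 24 \cdot 31 - 211 = 744 - 211 = 533$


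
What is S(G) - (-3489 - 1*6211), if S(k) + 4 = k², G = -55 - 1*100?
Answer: 33721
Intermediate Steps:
G = -155 (G = -55 - 100 = -155)
S(k) = -4 + k²
S(G) - (-3489 - 1*6211) = (-4 + (-155)²) - (-3489 - 1*6211) = (-4 + 24025) - (-3489 - 6211) = 24021 - 1*(-9700) = 24021 + 9700 = 33721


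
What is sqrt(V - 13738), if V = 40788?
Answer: 5*sqrt(1082) ≈ 164.47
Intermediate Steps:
sqrt(V - 13738) = sqrt(40788 - 13738) = sqrt(27050) = 5*sqrt(1082)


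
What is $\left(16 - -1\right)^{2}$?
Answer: $289$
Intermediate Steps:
$\left(16 - -1\right)^{2} = \left(16 + \left(-3 + 4\right)\right)^{2} = \left(16 + 1\right)^{2} = 17^{2} = 289$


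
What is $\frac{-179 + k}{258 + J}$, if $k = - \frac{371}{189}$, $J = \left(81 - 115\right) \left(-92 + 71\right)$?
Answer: $- \frac{2443}{13122} \approx -0.18618$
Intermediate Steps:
$J = 714$ ($J = \left(-34\right) \left(-21\right) = 714$)
$k = - \frac{53}{27}$ ($k = \left(-371\right) \frac{1}{189} = - \frac{53}{27} \approx -1.963$)
$\frac{-179 + k}{258 + J} = \frac{-179 - \frac{53}{27}}{258 + 714} = - \frac{4886}{27 \cdot 972} = \left(- \frac{4886}{27}\right) \frac{1}{972} = - \frac{2443}{13122}$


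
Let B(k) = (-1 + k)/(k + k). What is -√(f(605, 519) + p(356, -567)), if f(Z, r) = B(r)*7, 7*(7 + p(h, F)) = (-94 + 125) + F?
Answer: -2*I*√264231723/3633 ≈ -8.9486*I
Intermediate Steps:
B(k) = (-1 + k)/(2*k) (B(k) = (-1 + k)/((2*k)) = (-1 + k)*(1/(2*k)) = (-1 + k)/(2*k))
p(h, F) = -18/7 + F/7 (p(h, F) = -7 + ((-94 + 125) + F)/7 = -7 + (31 + F)/7 = -7 + (31/7 + F/7) = -18/7 + F/7)
f(Z, r) = 7*(-1 + r)/(2*r) (f(Z, r) = ((-1 + r)/(2*r))*7 = 7*(-1 + r)/(2*r))
-√(f(605, 519) + p(356, -567)) = -√((7/2)*(-1 + 519)/519 + (-18/7 + (⅐)*(-567))) = -√((7/2)*(1/519)*518 + (-18/7 - 81)) = -√(1813/519 - 585/7) = -√(-290924/3633) = -2*I*√264231723/3633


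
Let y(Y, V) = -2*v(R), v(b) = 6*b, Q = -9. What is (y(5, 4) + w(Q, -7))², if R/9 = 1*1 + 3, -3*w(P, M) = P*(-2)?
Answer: 191844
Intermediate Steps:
w(P, M) = 2*P/3 (w(P, M) = -P*(-2)/3 = -(-2)*P/3 = 2*P/3)
R = 36 (R = 9*(1*1 + 3) = 9*(1 + 3) = 9*4 = 36)
y(Y, V) = -432 (y(Y, V) = -12*36 = -2*216 = -432)
(y(5, 4) + w(Q, -7))² = (-432 + (⅔)*(-9))² = (-432 - 6)² = (-438)² = 191844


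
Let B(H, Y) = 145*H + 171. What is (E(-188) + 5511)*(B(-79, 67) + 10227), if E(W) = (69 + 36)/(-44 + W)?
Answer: -1351318479/232 ≈ -5.8246e+6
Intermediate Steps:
B(H, Y) = 171 + 145*H
E(W) = 105/(-44 + W)
(E(-188) + 5511)*(B(-79, 67) + 10227) = (105/(-44 - 188) + 5511)*((171 + 145*(-79)) + 10227) = (105/(-232) + 5511)*((171 - 11455) + 10227) = (105*(-1/232) + 5511)*(-11284 + 10227) = (-105/232 + 5511)*(-1057) = (1278447/232)*(-1057) = -1351318479/232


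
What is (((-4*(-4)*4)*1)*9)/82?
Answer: 288/41 ≈ 7.0244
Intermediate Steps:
(((-4*(-4)*4)*1)*9)/82 = (((16*4)*1)*9)*(1/82) = ((64*1)*9)*(1/82) = (64*9)*(1/82) = 576*(1/82) = 288/41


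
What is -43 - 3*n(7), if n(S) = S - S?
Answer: -43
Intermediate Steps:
n(S) = 0
-43 - 3*n(7) = -43 - 3*0 = -43 + 0 = -43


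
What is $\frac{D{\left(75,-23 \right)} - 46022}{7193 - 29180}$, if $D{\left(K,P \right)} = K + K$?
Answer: $\frac{45872}{21987} \approx 2.0863$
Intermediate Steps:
$D{\left(K,P \right)} = 2 K$
$\frac{D{\left(75,-23 \right)} - 46022}{7193 - 29180} = \frac{2 \cdot 75 - 46022}{7193 - 29180} = \frac{150 - 46022}{-21987} = \left(-45872\right) \left(- \frac{1}{21987}\right) = \frac{45872}{21987}$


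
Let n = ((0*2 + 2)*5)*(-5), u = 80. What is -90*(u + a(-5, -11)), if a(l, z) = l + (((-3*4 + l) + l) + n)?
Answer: -270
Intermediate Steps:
n = -50 (n = ((0 + 2)*5)*(-5) = (2*5)*(-5) = 10*(-5) = -50)
a(l, z) = -62 + 3*l (a(l, z) = l + (((-3*4 + l) + l) - 50) = l + (((-12 + l) + l) - 50) = l + ((-12 + 2*l) - 50) = l + (-62 + 2*l) = -62 + 3*l)
-90*(u + a(-5, -11)) = -90*(80 + (-62 + 3*(-5))) = -90*(80 + (-62 - 15)) = -90*(80 - 77) = -90*3 = -270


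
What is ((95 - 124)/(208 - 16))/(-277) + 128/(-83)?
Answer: -6805145/4414272 ≈ -1.5416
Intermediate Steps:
((95 - 124)/(208 - 16))/(-277) + 128/(-83) = -29/192*(-1/277) + 128*(-1/83) = -29*1/192*(-1/277) - 128/83 = -29/192*(-1/277) - 128/83 = 29/53184 - 128/83 = -6805145/4414272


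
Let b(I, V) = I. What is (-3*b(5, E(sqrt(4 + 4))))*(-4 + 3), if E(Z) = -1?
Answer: 15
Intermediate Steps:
(-3*b(5, E(sqrt(4 + 4))))*(-4 + 3) = (-3*5)*(-4 + 3) = -15*(-1) = 15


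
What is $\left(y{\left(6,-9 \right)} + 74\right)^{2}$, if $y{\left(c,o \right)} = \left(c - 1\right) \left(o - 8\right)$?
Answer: $121$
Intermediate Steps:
$y{\left(c,o \right)} = \left(-1 + c\right) \left(-8 + o\right)$
$\left(y{\left(6,-9 \right)} + 74\right)^{2} = \left(\left(8 - -9 - 48 + 6 \left(-9\right)\right) + 74\right)^{2} = \left(\left(8 + 9 - 48 - 54\right) + 74\right)^{2} = \left(-85 + 74\right)^{2} = \left(-11\right)^{2} = 121$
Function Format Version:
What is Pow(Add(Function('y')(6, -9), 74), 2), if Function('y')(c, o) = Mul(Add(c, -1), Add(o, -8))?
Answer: 121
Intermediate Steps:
Function('y')(c, o) = Mul(Add(-1, c), Add(-8, o))
Pow(Add(Function('y')(6, -9), 74), 2) = Pow(Add(Add(8, Mul(-1, -9), Mul(-8, 6), Mul(6, -9)), 74), 2) = Pow(Add(Add(8, 9, -48, -54), 74), 2) = Pow(Add(-85, 74), 2) = Pow(-11, 2) = 121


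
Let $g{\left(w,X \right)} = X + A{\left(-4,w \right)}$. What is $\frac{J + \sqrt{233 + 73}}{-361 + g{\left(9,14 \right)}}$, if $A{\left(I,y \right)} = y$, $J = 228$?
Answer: $- \frac{114}{169} - \frac{3 \sqrt{34}}{338} \approx -0.72631$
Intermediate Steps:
$g{\left(w,X \right)} = X + w$
$\frac{J + \sqrt{233 + 73}}{-361 + g{\left(9,14 \right)}} = \frac{228 + \sqrt{233 + 73}}{-361 + \left(14 + 9\right)} = \frac{228 + \sqrt{306}}{-361 + 23} = \frac{228 + 3 \sqrt{34}}{-338} = \left(228 + 3 \sqrt{34}\right) \left(- \frac{1}{338}\right) = - \frac{114}{169} - \frac{3 \sqrt{34}}{338}$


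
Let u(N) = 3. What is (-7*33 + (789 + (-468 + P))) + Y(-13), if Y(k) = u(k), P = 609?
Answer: 702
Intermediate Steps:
Y(k) = 3
(-7*33 + (789 + (-468 + P))) + Y(-13) = (-7*33 + (789 + (-468 + 609))) + 3 = (-231 + (789 + 141)) + 3 = (-231 + 930) + 3 = 699 + 3 = 702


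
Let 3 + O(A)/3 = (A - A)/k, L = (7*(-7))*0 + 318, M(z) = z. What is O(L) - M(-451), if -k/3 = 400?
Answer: 442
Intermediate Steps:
k = -1200 (k = -3*400 = -1200)
L = 318 (L = -49*0 + 318 = 0 + 318 = 318)
O(A) = -9 (O(A) = -9 + 3*((A - A)/(-1200)) = -9 + 3*(0*(-1/1200)) = -9 + 3*0 = -9 + 0 = -9)
O(L) - M(-451) = -9 - 1*(-451) = -9 + 451 = 442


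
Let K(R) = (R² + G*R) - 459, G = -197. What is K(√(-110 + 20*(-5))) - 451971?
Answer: -452640 - 197*I*√210 ≈ -4.5264e+5 - 2854.8*I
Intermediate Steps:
K(R) = -459 + R² - 197*R (K(R) = (R² - 197*R) - 459 = -459 + R² - 197*R)
K(√(-110 + 20*(-5))) - 451971 = (-459 + (√(-110 + 20*(-5)))² - 197*√(-110 + 20*(-5))) - 451971 = (-459 + (√(-110 - 100))² - 197*√(-110 - 100)) - 451971 = (-459 + (√(-210))² - 197*I*√210) - 451971 = (-459 + (I*√210)² - 197*I*√210) - 451971 = (-459 - 210 - 197*I*√210) - 451971 = (-669 - 197*I*√210) - 451971 = -452640 - 197*I*√210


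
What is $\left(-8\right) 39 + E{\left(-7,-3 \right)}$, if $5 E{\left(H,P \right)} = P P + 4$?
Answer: $- \frac{1547}{5} \approx -309.4$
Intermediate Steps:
$E{\left(H,P \right)} = \frac{4}{5} + \frac{P^{2}}{5}$ ($E{\left(H,P \right)} = \frac{P P + 4}{5} = \frac{P^{2} + 4}{5} = \frac{4 + P^{2}}{5} = \frac{4}{5} + \frac{P^{2}}{5}$)
$\left(-8\right) 39 + E{\left(-7,-3 \right)} = \left(-8\right) 39 + \left(\frac{4}{5} + \frac{\left(-3\right)^{2}}{5}\right) = -312 + \left(\frac{4}{5} + \frac{1}{5} \cdot 9\right) = -312 + \left(\frac{4}{5} + \frac{9}{5}\right) = -312 + \frac{13}{5} = - \frac{1547}{5}$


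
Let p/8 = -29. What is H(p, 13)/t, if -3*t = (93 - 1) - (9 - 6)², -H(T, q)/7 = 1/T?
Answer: -21/19256 ≈ -0.0010906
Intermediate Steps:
p = -232 (p = 8*(-29) = -232)
H(T, q) = -7/T
t = -83/3 (t = -((93 - 1) - (9 - 6)²)/3 = -(92 - 1*3²)/3 = -(92 - 1*9)/3 = -(92 - 9)/3 = -⅓*83 = -83/3 ≈ -27.667)
H(p, 13)/t = (-7/(-232))/(-83/3) = -7*(-1/232)*(-3/83) = (7/232)*(-3/83) = -21/19256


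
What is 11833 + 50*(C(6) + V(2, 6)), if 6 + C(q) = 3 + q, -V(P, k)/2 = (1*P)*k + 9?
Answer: 9883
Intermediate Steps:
V(P, k) = -18 - 2*P*k (V(P, k) = -2*((1*P)*k + 9) = -2*(P*k + 9) = -2*(9 + P*k) = -18 - 2*P*k)
C(q) = -3 + q (C(q) = -6 + (3 + q) = -3 + q)
11833 + 50*(C(6) + V(2, 6)) = 11833 + 50*((-3 + 6) + (-18 - 2*2*6)) = 11833 + 50*(3 + (-18 - 24)) = 11833 + 50*(3 - 42) = 11833 + 50*(-39) = 11833 - 1950 = 9883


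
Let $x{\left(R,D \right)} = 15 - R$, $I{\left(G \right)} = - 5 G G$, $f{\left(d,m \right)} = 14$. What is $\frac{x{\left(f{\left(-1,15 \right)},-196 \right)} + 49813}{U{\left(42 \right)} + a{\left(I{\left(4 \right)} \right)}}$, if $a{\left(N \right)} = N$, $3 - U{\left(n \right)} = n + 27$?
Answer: $- \frac{24907}{73} \approx -341.19$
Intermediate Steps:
$U{\left(n \right)} = -24 - n$ ($U{\left(n \right)} = 3 - \left(n + 27\right) = 3 - \left(27 + n\right) = -24 - n$)
$I{\left(G \right)} = - 5 G^{2}$
$\frac{x{\left(f{\left(-1,15 \right)},-196 \right)} + 49813}{U{\left(42 \right)} + a{\left(I{\left(4 \right)} \right)}} = \frac{\left(15 - 14\right) + 49813}{\left(-24 - 42\right) - 5 \cdot 4^{2}} = \frac{\left(15 - 14\right) + 49813}{\left(-24 - 42\right) - 80} = \frac{1 + 49813}{-66 - 80} = \frac{49814}{-146} = 49814 \left(- \frac{1}{146}\right) = - \frac{24907}{73}$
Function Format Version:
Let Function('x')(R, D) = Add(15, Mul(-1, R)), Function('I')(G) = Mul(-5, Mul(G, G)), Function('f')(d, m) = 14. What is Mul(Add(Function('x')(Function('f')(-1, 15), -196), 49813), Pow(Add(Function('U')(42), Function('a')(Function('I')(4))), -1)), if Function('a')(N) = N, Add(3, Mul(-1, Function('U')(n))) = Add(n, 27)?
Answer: Rational(-24907, 73) ≈ -341.19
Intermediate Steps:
Function('U')(n) = Add(-24, Mul(-1, n)) (Function('U')(n) = Add(3, Mul(-1, Add(n, 27))) = Add(3, Mul(-1, Add(27, n))) = Add(3, Add(-27, Mul(-1, n))) = Add(-24, Mul(-1, n)))
Function('I')(G) = Mul(-5, Pow(G, 2))
Mul(Add(Function('x')(Function('f')(-1, 15), -196), 49813), Pow(Add(Function('U')(42), Function('a')(Function('I')(4))), -1)) = Mul(Add(Add(15, Mul(-1, 14)), 49813), Pow(Add(Add(-24, Mul(-1, 42)), Mul(-5, Pow(4, 2))), -1)) = Mul(Add(Add(15, -14), 49813), Pow(Add(Add(-24, -42), Mul(-5, 16)), -1)) = Mul(Add(1, 49813), Pow(Add(-66, -80), -1)) = Mul(49814, Pow(-146, -1)) = Mul(49814, Rational(-1, 146)) = Rational(-24907, 73)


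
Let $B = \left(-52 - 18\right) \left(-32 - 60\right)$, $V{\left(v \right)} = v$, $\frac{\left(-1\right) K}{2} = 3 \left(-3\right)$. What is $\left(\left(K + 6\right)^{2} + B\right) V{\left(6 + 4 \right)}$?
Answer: $70160$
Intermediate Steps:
$K = 18$ ($K = - 2 \cdot 3 \left(-3\right) = \left(-2\right) \left(-9\right) = 18$)
$B = 6440$ ($B = \left(-70\right) \left(-92\right) = 6440$)
$\left(\left(K + 6\right)^{2} + B\right) V{\left(6 + 4 \right)} = \left(\left(18 + 6\right)^{2} + 6440\right) \left(6 + 4\right) = \left(24^{2} + 6440\right) 10 = \left(576 + 6440\right) 10 = 7016 \cdot 10 = 70160$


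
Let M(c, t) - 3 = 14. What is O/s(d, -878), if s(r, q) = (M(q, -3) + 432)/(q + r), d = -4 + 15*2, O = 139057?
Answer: -118476564/449 ≈ -2.6387e+5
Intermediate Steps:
M(c, t) = 17 (M(c, t) = 3 + 14 = 17)
d = 26 (d = -4 + 30 = 26)
s(r, q) = 449/(q + r) (s(r, q) = (17 + 432)/(q + r) = 449/(q + r))
O/s(d, -878) = 139057/((449/(-878 + 26))) = 139057/((449/(-852))) = 139057/((449*(-1/852))) = 139057/(-449/852) = 139057*(-852/449) = -118476564/449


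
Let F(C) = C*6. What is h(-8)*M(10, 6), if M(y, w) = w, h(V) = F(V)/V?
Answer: 36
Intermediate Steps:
F(C) = 6*C
h(V) = 6 (h(V) = (6*V)/V = 6)
h(-8)*M(10, 6) = 6*6 = 36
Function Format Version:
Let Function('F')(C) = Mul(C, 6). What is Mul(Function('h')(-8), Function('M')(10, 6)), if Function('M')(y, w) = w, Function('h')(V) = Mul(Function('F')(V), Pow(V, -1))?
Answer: 36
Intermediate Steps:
Function('F')(C) = Mul(6, C)
Function('h')(V) = 6 (Function('h')(V) = Mul(Mul(6, V), Pow(V, -1)) = 6)
Mul(Function('h')(-8), Function('M')(10, 6)) = Mul(6, 6) = 36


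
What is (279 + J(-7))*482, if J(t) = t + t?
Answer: 127730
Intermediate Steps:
J(t) = 2*t
(279 + J(-7))*482 = (279 + 2*(-7))*482 = (279 - 14)*482 = 265*482 = 127730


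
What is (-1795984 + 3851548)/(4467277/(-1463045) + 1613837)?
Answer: 11934058065/9369490819 ≈ 1.2737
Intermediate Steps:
(-1795984 + 3851548)/(4467277/(-1463045) + 1613837) = 2055564/(4467277*(-1/1463045) + 1613837) = 2055564/(-4467277/1463045 + 1613837) = 2055564/(2361111686388/1463045) = 2055564*(1463045/2361111686388) = 11934058065/9369490819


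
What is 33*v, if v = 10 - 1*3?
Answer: 231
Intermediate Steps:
v = 7 (v = 10 - 3 = 7)
33*v = 33*7 = 231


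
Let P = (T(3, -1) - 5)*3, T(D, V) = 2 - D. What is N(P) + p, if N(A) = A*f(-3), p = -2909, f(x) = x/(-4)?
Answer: -5845/2 ≈ -2922.5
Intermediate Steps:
f(x) = -x/4 (f(x) = x*(-¼) = -x/4)
P = -18 (P = ((2 - 1*3) - 5)*3 = ((2 - 3) - 5)*3 = (-1 - 5)*3 = -6*3 = -18)
N(A) = 3*A/4 (N(A) = A*(-¼*(-3)) = A*(¾) = 3*A/4)
N(P) + p = (¾)*(-18) - 2909 = -27/2 - 2909 = -5845/2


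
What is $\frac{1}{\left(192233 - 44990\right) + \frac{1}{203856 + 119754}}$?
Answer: $\frac{323610}{47649307231} \approx 6.7915 \cdot 10^{-6}$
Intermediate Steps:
$\frac{1}{\left(192233 - 44990\right) + \frac{1}{203856 + 119754}} = \frac{1}{147243 + \frac{1}{323610}} = \frac{1}{\frac{47649307231}{323610}} = \frac{323610}{47649307231}$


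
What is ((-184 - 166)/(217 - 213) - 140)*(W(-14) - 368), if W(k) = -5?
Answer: 169715/2 ≈ 84858.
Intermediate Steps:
((-184 - 166)/(217 - 213) - 140)*(W(-14) - 368) = ((-184 - 166)/(217 - 213) - 140)*(-5 - 368) = (-350/4 - 140)*(-373) = (-350*¼ - 140)*(-373) = (-175/2 - 140)*(-373) = -455/2*(-373) = 169715/2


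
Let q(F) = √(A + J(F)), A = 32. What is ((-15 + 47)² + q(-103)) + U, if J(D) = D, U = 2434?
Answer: 3458 + I*√71 ≈ 3458.0 + 8.4261*I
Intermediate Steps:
q(F) = √(32 + F)
((-15 + 47)² + q(-103)) + U = ((-15 + 47)² + √(32 - 103)) + 2434 = (32² + √(-71)) + 2434 = (1024 + I*√71) + 2434 = 3458 + I*√71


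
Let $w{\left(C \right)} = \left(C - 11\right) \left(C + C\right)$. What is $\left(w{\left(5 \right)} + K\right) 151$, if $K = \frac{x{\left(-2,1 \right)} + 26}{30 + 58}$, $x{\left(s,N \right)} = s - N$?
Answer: $- \frac{793807}{88} \approx -9020.5$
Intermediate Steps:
$K = \frac{23}{88}$ ($K = \frac{\left(-2 - 1\right) + 26}{30 + 58} = \frac{\left(-2 - 1\right) + 26}{88} = \left(-3 + 26\right) \frac{1}{88} = 23 \cdot \frac{1}{88} = \frac{23}{88} \approx 0.26136$)
$w{\left(C \right)} = 2 C \left(-11 + C\right)$ ($w{\left(C \right)} = \left(-11 + C\right) 2 C = 2 C \left(-11 + C\right)$)
$\left(w{\left(5 \right)} + K\right) 151 = \left(2 \cdot 5 \left(-11 + 5\right) + \frac{23}{88}\right) 151 = \left(2 \cdot 5 \left(-6\right) + \frac{23}{88}\right) 151 = \left(-60 + \frac{23}{88}\right) 151 = \left(- \frac{5257}{88}\right) 151 = - \frac{793807}{88}$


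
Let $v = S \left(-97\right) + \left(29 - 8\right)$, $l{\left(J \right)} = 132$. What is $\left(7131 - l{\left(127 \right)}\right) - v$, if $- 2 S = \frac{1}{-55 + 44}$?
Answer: $\frac{153613}{22} \approx 6982.4$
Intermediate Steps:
$S = \frac{1}{22}$ ($S = - \frac{1}{2 \left(-55 + 44\right)} = - \frac{1}{2 \left(-11\right)} = \left(- \frac{1}{2}\right) \left(- \frac{1}{11}\right) = \frac{1}{22} \approx 0.045455$)
$v = \frac{365}{22}$ ($v = \frac{1}{22} \left(-97\right) + \left(29 - 8\right) = - \frac{97}{22} + 21 = \frac{365}{22} \approx 16.591$)
$\left(7131 - l{\left(127 \right)}\right) - v = \left(7131 - 132\right) - \frac{365}{22} = 6999 - \frac{365}{22} = \frac{153613}{22}$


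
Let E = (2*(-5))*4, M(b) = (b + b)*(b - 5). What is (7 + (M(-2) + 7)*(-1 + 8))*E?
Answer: -10080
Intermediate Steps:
M(b) = 2*b*(-5 + b) (M(b) = (2*b)*(-5 + b) = 2*b*(-5 + b))
E = -40 (E = -10*4 = -40)
(7 + (M(-2) + 7)*(-1 + 8))*E = (7 + (2*(-2)*(-5 - 2) + 7)*(-1 + 8))*(-40) = (7 + (2*(-2)*(-7) + 7)*7)*(-40) = (7 + (28 + 7)*7)*(-40) = (7 + 35*7)*(-40) = (7 + 245)*(-40) = 252*(-40) = -10080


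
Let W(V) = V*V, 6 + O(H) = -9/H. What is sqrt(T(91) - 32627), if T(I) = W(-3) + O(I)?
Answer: I*sqrt(270160163)/91 ≈ 180.62*I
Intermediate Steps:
O(H) = -6 - 9/H
W(V) = V**2
T(I) = 3 - 9/I (T(I) = (-3)**2 + (-6 - 9/I) = 9 + (-6 - 9/I) = 3 - 9/I)
sqrt(T(91) - 32627) = sqrt((3 - 9/91) - 32627) = sqrt(264/91 - 32627) = sqrt(-2968793/91) = I*sqrt(270160163)/91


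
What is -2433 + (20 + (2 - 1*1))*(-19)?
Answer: -2832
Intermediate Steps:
-2433 + (20 + (2 - 1*1))*(-19) = -2433 + (20 + (2 - 1))*(-19) = -2433 + (20 + 1)*(-19) = -2433 + 21*(-19) = -2433 - 399 = -2832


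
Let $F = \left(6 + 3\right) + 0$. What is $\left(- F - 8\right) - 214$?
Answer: $-231$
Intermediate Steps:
$F = 9$ ($F = 9 + 0 = 9$)
$\left(- F - 8\right) - 214 = \left(\left(-1\right) 9 - 8\right) - 214 = \left(-9 - 8\right) - 214 = -17 - 214 = -231$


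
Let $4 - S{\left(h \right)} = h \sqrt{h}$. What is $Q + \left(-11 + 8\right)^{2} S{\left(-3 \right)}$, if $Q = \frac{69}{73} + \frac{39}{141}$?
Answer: $\frac{127708}{3431} + 27 i \sqrt{3} \approx 37.222 + 46.765 i$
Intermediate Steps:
$S{\left(h \right)} = 4 - h^{\frac{3}{2}}$ ($S{\left(h \right)} = 4 - h \sqrt{h} = 4 - h^{\frac{3}{2}}$)
$Q = \frac{4192}{3431}$ ($Q = 69 \cdot \frac{1}{73} + 39 \cdot \frac{1}{141} = \frac{69}{73} + \frac{13}{47} = \frac{4192}{3431} \approx 1.2218$)
$Q + \left(-11 + 8\right)^{2} S{\left(-3 \right)} = \frac{4192}{3431} + \left(-11 + 8\right)^{2} \left(4 - \left(-3\right)^{\frac{3}{2}}\right) = \frac{4192}{3431} + \left(-3\right)^{2} \left(4 - - 3 i \sqrt{3}\right) = \frac{4192}{3431} + 9 \left(4 + 3 i \sqrt{3}\right) = \frac{4192}{3431} + \left(36 + 27 i \sqrt{3}\right) = \frac{127708}{3431} + 27 i \sqrt{3}$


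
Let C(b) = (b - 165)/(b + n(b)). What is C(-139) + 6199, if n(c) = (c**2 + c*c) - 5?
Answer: 119324399/19249 ≈ 6199.0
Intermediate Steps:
n(c) = -5 + 2*c**2 (n(c) = (c**2 + c**2) - 5 = 2*c**2 - 5 = -5 + 2*c**2)
C(b) = (-165 + b)/(-5 + b + 2*b**2) (C(b) = (b - 165)/(b + (-5 + 2*b**2)) = (-165 + b)/(-5 + b + 2*b**2))
C(-139) + 6199 = (-165 - 139)/(-5 - 139 + 2*(-139)**2) + 6199 = -304/(-5 - 139 + 2*19321) + 6199 = -304/(-5 - 139 + 38642) + 6199 = -304/38498 + 6199 = (1/38498)*(-304) + 6199 = -152/19249 + 6199 = 119324399/19249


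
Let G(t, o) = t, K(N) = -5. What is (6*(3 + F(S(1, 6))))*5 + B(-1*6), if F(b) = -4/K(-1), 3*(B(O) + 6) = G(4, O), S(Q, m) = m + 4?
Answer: 328/3 ≈ 109.33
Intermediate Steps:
S(Q, m) = 4 + m
B(O) = -14/3 (B(O) = -6 + (⅓)*4 = -6 + 4/3 = -14/3)
F(b) = ⅘ (F(b) = -4/(-5) = -4*(-⅕) = ⅘)
(6*(3 + F(S(1, 6))))*5 + B(-1*6) = (6*(3 + ⅘))*5 - 14/3 = (6*(19/5))*5 - 14/3 = (114/5)*5 - 14/3 = 114 - 14/3 = 328/3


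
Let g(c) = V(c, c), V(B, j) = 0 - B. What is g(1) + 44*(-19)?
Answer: -837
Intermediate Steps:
V(B, j) = -B
g(c) = -c
g(1) + 44*(-19) = -1*1 + 44*(-19) = -1 - 836 = -837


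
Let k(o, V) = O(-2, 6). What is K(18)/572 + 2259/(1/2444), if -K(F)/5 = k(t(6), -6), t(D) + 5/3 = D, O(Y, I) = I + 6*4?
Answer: 1579004781/286 ≈ 5.5210e+6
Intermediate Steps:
O(Y, I) = 24 + I (O(Y, I) = I + 24 = 24 + I)
t(D) = -5/3 + D
k(o, V) = 30 (k(o, V) = 24 + 6 = 30)
K(F) = -150 (K(F) = -5*30 = -150)
K(18)/572 + 2259/(1/2444) = -150/572 + 2259/(1/2444) = -150*1/572 + 2259/(1/2444) = -75/286 + 2259*2444 = -75/286 + 5520996 = 1579004781/286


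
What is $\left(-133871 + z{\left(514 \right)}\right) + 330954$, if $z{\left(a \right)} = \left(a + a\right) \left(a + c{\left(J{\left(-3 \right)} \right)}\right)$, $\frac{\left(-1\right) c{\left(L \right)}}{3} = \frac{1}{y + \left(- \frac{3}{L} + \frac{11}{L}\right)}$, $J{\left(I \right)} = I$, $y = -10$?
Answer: $\frac{13788651}{19} \approx 7.2572 \cdot 10^{5}$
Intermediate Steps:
$c{\left(L \right)} = - \frac{3}{-10 + \frac{8}{L}}$ ($c{\left(L \right)} = - \frac{3}{-10 + \left(- \frac{3}{L} + \frac{11}{L}\right)} = - \frac{3}{-10 + \frac{8}{L}}$)
$z{\left(a \right)} = 2 a \left(\frac{9}{38} + a\right)$ ($z{\left(a \right)} = \left(a + a\right) \left(a + \frac{3}{2} \left(-3\right) \frac{1}{-4 + 5 \left(-3\right)}\right) = 2 a \left(a + \frac{3}{2} \left(-3\right) \frac{1}{-4 - 15}\right) = 2 a \left(a + \frac{3}{2} \left(-3\right) \frac{1}{-19}\right) = 2 a \left(a + \frac{3}{2} \left(-3\right) \left(- \frac{1}{19}\right)\right) = 2 a \left(a + \frac{9}{38}\right) = 2 a \left(\frac{9}{38} + a\right)$)
$\left(-133871 + z{\left(514 \right)}\right) + 330954 = \left(-133871 + \frac{1}{19} \cdot 514 \left(9 + 38 \cdot 514\right)\right) + 330954 = \left(-133871 + \frac{1}{19} \cdot 514 \left(9 + 19532\right)\right) + 330954 = \left(-133871 + \frac{1}{19} \cdot 514 \cdot 19541\right) + 330954 = \left(-133871 + \frac{10044074}{19}\right) + 330954 = \frac{7500525}{19} + 330954 = \frac{13788651}{19}$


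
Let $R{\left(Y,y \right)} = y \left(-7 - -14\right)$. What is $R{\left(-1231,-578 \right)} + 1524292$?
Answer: $1520246$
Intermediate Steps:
$R{\left(Y,y \right)} = 7 y$ ($R{\left(Y,y \right)} = y \left(-7 + 14\right) = y 7 = 7 y$)
$R{\left(-1231,-578 \right)} + 1524292 = 7 \left(-578\right) + 1524292 = -4046 + 1524292 = 1520246$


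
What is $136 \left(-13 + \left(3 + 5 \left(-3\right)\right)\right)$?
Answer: $-3400$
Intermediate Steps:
$136 \left(-13 + \left(3 + 5 \left(-3\right)\right)\right) = 136 \left(-13 + \left(3 - 15\right)\right) = 136 \left(-13 - 12\right) = 136 \left(-25\right) = -3400$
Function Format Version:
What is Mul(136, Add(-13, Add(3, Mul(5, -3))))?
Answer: -3400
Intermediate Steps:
Mul(136, Add(-13, Add(3, Mul(5, -3)))) = Mul(136, Add(-13, Add(3, -15))) = Mul(136, Add(-13, -12)) = Mul(136, -25) = -3400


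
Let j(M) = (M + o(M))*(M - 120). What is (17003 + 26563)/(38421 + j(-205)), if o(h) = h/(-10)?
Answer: 29044/65589 ≈ 0.44282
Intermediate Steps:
o(h) = -h/10 (o(h) = h*(-⅒) = -h/10)
j(M) = 9*M*(-120 + M)/10 (j(M) = (M - M/10)*(M - 120) = (9*M/10)*(-120 + M) = 9*M*(-120 + M)/10)
(17003 + 26563)/(38421 + j(-205)) = (17003 + 26563)/(38421 + (9/10)*(-205)*(-120 - 205)) = 43566/(38421 + (9/10)*(-205)*(-325)) = 43566/(38421 + 119925/2) = 43566/(196767/2) = 43566*(2/196767) = 29044/65589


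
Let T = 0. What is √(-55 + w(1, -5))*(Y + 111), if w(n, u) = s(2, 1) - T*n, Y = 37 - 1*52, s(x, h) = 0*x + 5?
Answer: 480*I*√2 ≈ 678.82*I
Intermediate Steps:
s(x, h) = 5 (s(x, h) = 0 + 5 = 5)
Y = -15 (Y = 37 - 52 = -15)
w(n, u) = 5 (w(n, u) = 5 - 0*n = 5 - 1*0 = 5 + 0 = 5)
√(-55 + w(1, -5))*(Y + 111) = √(-55 + 5)*(-15 + 111) = √(-50)*96 = (5*I*√2)*96 = 480*I*√2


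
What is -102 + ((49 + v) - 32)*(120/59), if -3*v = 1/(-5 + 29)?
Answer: -11939/177 ≈ -67.452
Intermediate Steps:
v = -1/72 (v = -1/(3*(-5 + 29)) = -⅓/24 = -⅓*1/24 = -1/72 ≈ -0.013889)
-102 + ((49 + v) - 32)*(120/59) = -102 + ((49 - 1/72) - 32)*(120/59) = -102 + (3527/72 - 32)*(120*(1/59)) = -102 + (1223/72)*(120/59) = -102 + 6115/177 = -11939/177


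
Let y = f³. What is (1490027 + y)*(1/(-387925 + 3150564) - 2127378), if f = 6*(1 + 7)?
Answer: -9407121861695104879/2762639 ≈ -3.4051e+12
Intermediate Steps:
f = 48 (f = 6*8 = 48)
y = 110592 (y = 48³ = 110592)
(1490027 + y)*(1/(-387925 + 3150564) - 2127378) = (1490027 + 110592)*(1/(-387925 + 3150564) - 2127378) = 1600619*(1/2762639 - 2127378) = 1600619*(-5877177430541/2762639) = -9407121861695104879/2762639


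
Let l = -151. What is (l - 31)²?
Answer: 33124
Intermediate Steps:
(l - 31)² = (-151 - 31)² = (-182)² = 33124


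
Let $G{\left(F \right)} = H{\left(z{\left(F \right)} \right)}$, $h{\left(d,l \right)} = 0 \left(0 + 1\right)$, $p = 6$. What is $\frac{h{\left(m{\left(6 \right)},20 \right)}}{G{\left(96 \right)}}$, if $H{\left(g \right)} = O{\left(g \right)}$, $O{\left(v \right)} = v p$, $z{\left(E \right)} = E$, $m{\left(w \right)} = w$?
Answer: $0$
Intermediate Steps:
$O{\left(v \right)} = 6 v$ ($O{\left(v \right)} = v 6 = 6 v$)
$H{\left(g \right)} = 6 g$
$h{\left(d,l \right)} = 0$ ($h{\left(d,l \right)} = 0 \cdot 1 = 0$)
$G{\left(F \right)} = 6 F$
$\frac{h{\left(m{\left(6 \right)},20 \right)}}{G{\left(96 \right)}} = \frac{0}{6 \cdot 96} = \frac{0}{576} = 0 \cdot \frac{1}{576} = 0$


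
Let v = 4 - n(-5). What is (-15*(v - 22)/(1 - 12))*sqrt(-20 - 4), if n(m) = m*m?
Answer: -1290*I*sqrt(6)/11 ≈ -287.26*I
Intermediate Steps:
n(m) = m**2
v = -21 (v = 4 - 1*(-5)**2 = 4 - 1*25 = 4 - 25 = -21)
(-15*(v - 22)/(1 - 12))*sqrt(-20 - 4) = (-15*(-21 - 22)/(1 - 12))*sqrt(-20 - 4) = (-(-645)/(-11))*sqrt(-24) = (-(-645)*(-1)/11)*(2*I*sqrt(6)) = (-15*43/11)*(2*I*sqrt(6)) = -1290*I*sqrt(6)/11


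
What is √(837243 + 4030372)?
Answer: √4867615 ≈ 2206.3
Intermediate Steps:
√(837243 + 4030372) = √4867615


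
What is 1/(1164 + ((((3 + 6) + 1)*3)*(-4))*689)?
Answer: -1/81516 ≈ -1.2268e-5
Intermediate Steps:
1/(1164 + ((((3 + 6) + 1)*3)*(-4))*689) = 1/(1164 + (((9 + 1)*3)*(-4))*689) = 1/(1164 + ((10*3)*(-4))*689) = 1/(1164 + (30*(-4))*689) = 1/(1164 - 120*689) = 1/(1164 - 82680) = 1/(-81516) = -1/81516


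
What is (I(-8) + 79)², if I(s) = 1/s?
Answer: 398161/64 ≈ 6221.3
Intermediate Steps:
(I(-8) + 79)² = (1/(-8) + 79)² = (-⅛ + 79)² = (631/8)² = 398161/64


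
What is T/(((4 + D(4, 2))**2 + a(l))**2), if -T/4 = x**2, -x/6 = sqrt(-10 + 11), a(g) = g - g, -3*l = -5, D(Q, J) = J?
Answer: -1/9 ≈ -0.11111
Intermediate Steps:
l = 5/3 (l = -1/3*(-5) = 5/3 ≈ 1.6667)
a(g) = 0
x = -6 (x = -6*sqrt(-10 + 11) = -6*sqrt(1) = -6*1 = -6)
T = -144 (T = -4*(-6)**2 = -4*36 = -144)
T/(((4 + D(4, 2))**2 + a(l))**2) = -144/((4 + 2)**2 + 0)**2 = -144/(6**2 + 0)**2 = -144/(36 + 0)**2 = -144/(36**2) = -144/1296 = -144*1/1296 = -1/9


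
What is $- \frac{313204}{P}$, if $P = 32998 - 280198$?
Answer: $\frac{78301}{61800} \approx 1.267$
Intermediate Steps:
$P = -247200$ ($P = 32998 - 280198 = -247200$)
$- \frac{313204}{P} = - \frac{313204}{-247200} = \left(-313204\right) \left(- \frac{1}{247200}\right) = \frac{78301}{61800}$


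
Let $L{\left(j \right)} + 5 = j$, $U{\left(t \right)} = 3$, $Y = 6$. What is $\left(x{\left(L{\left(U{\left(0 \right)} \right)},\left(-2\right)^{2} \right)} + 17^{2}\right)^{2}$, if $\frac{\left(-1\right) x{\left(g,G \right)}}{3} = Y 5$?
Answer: $39601$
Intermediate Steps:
$L{\left(j \right)} = -5 + j$
$x{\left(g,G \right)} = -90$ ($x{\left(g,G \right)} = - 3 \cdot 6 \cdot 5 = \left(-3\right) 30 = -90$)
$\left(x{\left(L{\left(U{\left(0 \right)} \right)},\left(-2\right)^{2} \right)} + 17^{2}\right)^{2} = \left(-90 + 17^{2}\right)^{2} = \left(-90 + 289\right)^{2} = 199^{2} = 39601$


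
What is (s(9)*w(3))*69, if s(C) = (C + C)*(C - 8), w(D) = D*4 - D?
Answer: 11178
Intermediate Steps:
w(D) = 3*D (w(D) = 4*D - D = 3*D)
s(C) = 2*C*(-8 + C) (s(C) = (2*C)*(-8 + C) = 2*C*(-8 + C))
(s(9)*w(3))*69 = ((2*9*(-8 + 9))*(3*3))*69 = ((2*9*1)*9)*69 = (18*9)*69 = 162*69 = 11178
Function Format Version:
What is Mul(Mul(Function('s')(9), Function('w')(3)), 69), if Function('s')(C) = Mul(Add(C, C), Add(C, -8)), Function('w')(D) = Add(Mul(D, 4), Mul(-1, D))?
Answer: 11178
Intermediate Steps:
Function('w')(D) = Mul(3, D) (Function('w')(D) = Add(Mul(4, D), Mul(-1, D)) = Mul(3, D))
Function('s')(C) = Mul(2, C, Add(-8, C)) (Function('s')(C) = Mul(Mul(2, C), Add(-8, C)) = Mul(2, C, Add(-8, C)))
Mul(Mul(Function('s')(9), Function('w')(3)), 69) = Mul(Mul(Mul(2, 9, Add(-8, 9)), Mul(3, 3)), 69) = Mul(Mul(Mul(2, 9, 1), 9), 69) = Mul(Mul(18, 9), 69) = Mul(162, 69) = 11178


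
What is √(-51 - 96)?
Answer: 7*I*√3 ≈ 12.124*I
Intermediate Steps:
√(-51 - 96) = √(-147) = 7*I*√3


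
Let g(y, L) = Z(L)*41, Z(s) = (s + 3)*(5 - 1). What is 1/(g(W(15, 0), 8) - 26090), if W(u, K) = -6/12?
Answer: -1/24286 ≈ -4.1176e-5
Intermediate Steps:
W(u, K) = -1/2 (W(u, K) = -6*1/12 = -1/2)
Z(s) = 12 + 4*s (Z(s) = (3 + s)*4 = 12 + 4*s)
g(y, L) = 492 + 164*L (g(y, L) = (12 + 4*L)*41 = 492 + 164*L)
1/(g(W(15, 0), 8) - 26090) = 1/((492 + 164*8) - 26090) = 1/((492 + 1312) - 26090) = 1/(1804 - 26090) = 1/(-24286) = -1/24286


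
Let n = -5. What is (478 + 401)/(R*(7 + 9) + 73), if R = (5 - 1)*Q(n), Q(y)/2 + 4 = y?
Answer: -879/1079 ≈ -0.81464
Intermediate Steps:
Q(y) = -8 + 2*y
R = -72 (R = (5 - 1)*(-8 + 2*(-5)) = 4*(-8 - 10) = 4*(-18) = -72)
(478 + 401)/(R*(7 + 9) + 73) = (478 + 401)/(-72*(7 + 9) + 73) = 879/(-72*16 + 73) = 879/(-1152 + 73) = 879/(-1079) = 879*(-1/1079) = -879/1079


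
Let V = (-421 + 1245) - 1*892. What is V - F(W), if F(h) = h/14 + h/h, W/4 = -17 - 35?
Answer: -379/7 ≈ -54.143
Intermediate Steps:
W = -208 (W = 4*(-17 - 35) = 4*(-52) = -208)
V = -68 (V = 824 - 892 = -68)
F(h) = 1 + h/14 (F(h) = h*(1/14) + 1 = h/14 + 1 = 1 + h/14)
V - F(W) = -68 - (1 + (1/14)*(-208)) = -68 - (1 - 104/7) = -68 - 1*(-97/7) = -68 + 97/7 = -379/7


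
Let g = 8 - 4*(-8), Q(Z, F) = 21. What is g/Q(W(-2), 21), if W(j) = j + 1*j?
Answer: 40/21 ≈ 1.9048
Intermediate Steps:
W(j) = 2*j (W(j) = j + j = 2*j)
g = 40 (g = 8 + 32 = 40)
g/Q(W(-2), 21) = 40/21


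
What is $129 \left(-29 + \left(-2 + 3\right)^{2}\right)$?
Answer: $-3612$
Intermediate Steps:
$129 \left(-29 + \left(-2 + 3\right)^{2}\right) = 129 \left(-29 + 1^{2}\right) = 129 \left(-29 + 1\right) = 129 \left(-28\right) = -3612$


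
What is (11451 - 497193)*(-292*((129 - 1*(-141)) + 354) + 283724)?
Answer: -49310584872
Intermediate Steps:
(11451 - 497193)*(-292*((129 - 1*(-141)) + 354) + 283724) = -485742*(-292*((129 + 141) + 354) + 283724) = -485742*(-292*(270 + 354) + 283724) = -485742*(-292*624 + 283724) = -485742*(-182208 + 283724) = -485742*101516 = -49310584872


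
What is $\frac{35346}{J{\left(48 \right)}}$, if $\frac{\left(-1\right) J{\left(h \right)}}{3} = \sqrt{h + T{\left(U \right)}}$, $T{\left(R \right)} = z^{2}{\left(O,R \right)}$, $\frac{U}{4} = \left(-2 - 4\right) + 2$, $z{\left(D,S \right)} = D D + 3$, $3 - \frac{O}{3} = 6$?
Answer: $- \frac{5891 \sqrt{111}}{444} \approx -139.79$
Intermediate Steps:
$O = -9$ ($O = 9 - 18 = -9$)
$z{\left(D,S \right)} = 3 + D^{2}$ ($z{\left(D,S \right)} = D^{2} + 3 = 3 + D^{2}$)
$U = -16$ ($U = 4 \left(\left(-2 - 4\right) + 2\right) = 4 \left(-6 + 2\right) = 4 \left(-4\right) = -16$)
$T{\left(R \right)} = 7056$ ($T{\left(R \right)} = \left(3 + \left(-9\right)^{2}\right)^{2} = \left(3 + 81\right)^{2} = 84^{2} = 7056$)
$J{\left(h \right)} = - 3 \sqrt{7056 + h}$ ($J{\left(h \right)} = - 3 \sqrt{h + 7056} = - 3 \sqrt{7056 + h}$)
$\frac{35346}{J{\left(48 \right)}} = \frac{35346}{\left(-3\right) \sqrt{7056 + 48}} = \frac{35346}{\left(-3\right) \sqrt{7104}} = \frac{35346}{\left(-3\right) 8 \sqrt{111}} = \frac{35346}{\left(-24\right) \sqrt{111}} = 35346 \left(- \frac{\sqrt{111}}{2664}\right) = - \frac{5891 \sqrt{111}}{444}$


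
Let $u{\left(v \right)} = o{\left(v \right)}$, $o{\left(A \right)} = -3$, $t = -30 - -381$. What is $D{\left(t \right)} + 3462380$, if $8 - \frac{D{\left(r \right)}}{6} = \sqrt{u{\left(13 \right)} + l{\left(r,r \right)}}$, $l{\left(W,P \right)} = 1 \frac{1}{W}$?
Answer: $3462428 - \frac{4 i \sqrt{10257}}{39} \approx 3.4624 \cdot 10^{6} - 10.387 i$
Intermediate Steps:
$l{\left(W,P \right)} = \frac{1}{W}$
$t = 351$ ($t = -30 + 381 = 351$)
$u{\left(v \right)} = -3$
$D{\left(r \right)} = 48 - 6 \sqrt{-3 + \frac{1}{r}}$
$D{\left(t \right)} + 3462380 = \left(48 - 6 \sqrt{-3 + \frac{1}{351}}\right) + 3462380 = \left(48 - 6 \sqrt{- \frac{1052}{351}}\right) + 3462380 = \left(48 - 6 \frac{2 i \sqrt{10257}}{117}\right) + 3462380 = \left(48 - \frac{4 i \sqrt{10257}}{39}\right) + 3462380 = 3462428 - \frac{4 i \sqrt{10257}}{39}$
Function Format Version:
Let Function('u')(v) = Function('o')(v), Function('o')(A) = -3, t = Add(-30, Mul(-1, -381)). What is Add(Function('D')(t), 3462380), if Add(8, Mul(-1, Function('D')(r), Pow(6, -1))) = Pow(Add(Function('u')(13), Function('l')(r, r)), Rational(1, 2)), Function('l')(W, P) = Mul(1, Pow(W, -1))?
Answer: Add(3462428, Mul(Rational(-4, 39), I, Pow(10257, Rational(1, 2)))) ≈ Add(3.4624e+6, Mul(-10.387, I))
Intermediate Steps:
Function('l')(W, P) = Pow(W, -1)
t = 351 (t = Add(-30, 381) = 351)
Function('u')(v) = -3
Function('D')(r) = Add(48, Mul(-6, Pow(Add(-3, Pow(r, -1)), Rational(1, 2))))
Add(Function('D')(t), 3462380) = Add(Add(48, Mul(-6, Pow(Add(-3, Pow(351, -1)), Rational(1, 2)))), 3462380) = Add(Add(48, Mul(-6, Pow(Add(-3, Rational(1, 351)), Rational(1, 2)))), 3462380) = Add(Add(48, Mul(-6, Pow(Rational(-1052, 351), Rational(1, 2)))), 3462380) = Add(Add(48, Mul(-6, Mul(Rational(2, 117), I, Pow(10257, Rational(1, 2))))), 3462380) = Add(Add(48, Mul(Rational(-4, 39), I, Pow(10257, Rational(1, 2)))), 3462380) = Add(3462428, Mul(Rational(-4, 39), I, Pow(10257, Rational(1, 2))))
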